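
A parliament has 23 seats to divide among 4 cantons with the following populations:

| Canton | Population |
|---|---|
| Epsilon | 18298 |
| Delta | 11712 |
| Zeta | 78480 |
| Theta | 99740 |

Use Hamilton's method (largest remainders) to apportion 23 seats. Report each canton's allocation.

Epsilon 2, Delta 1, Zeta 9, Theta 11

Total 208230; standard divisor 208230/23 ≈ 9053.478.
Standard quotas: Epsilon 2.0211, Delta 1.2936, Zeta 8.6685, Theta 11.0168.
Lower quotas: Epsilon 2, Delta 1, Zeta 8, Theta 11 (sum 22, leaving 1 seat).
Remainders in descending order: Zeta 0.6685, Delta 0.2936, Epsilon 0.0211, Theta 0.0168.
Largest remainder: Zeta receives the extra seat.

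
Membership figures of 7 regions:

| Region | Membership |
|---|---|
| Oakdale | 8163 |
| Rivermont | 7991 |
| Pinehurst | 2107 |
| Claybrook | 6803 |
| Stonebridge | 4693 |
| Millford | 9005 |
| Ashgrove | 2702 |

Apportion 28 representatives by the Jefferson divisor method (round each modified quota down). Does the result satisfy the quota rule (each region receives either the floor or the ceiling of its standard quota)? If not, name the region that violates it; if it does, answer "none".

none

Standard quotas: Oakdale 5.512, Rivermont 5.396, Pinehurst 1.423, Claybrook 4.594, Stonebridge 3.169, Millford 6.081, Ashgrove 1.825.
Jefferson allocation: Oakdale 6, Rivermont 5, Pinehurst 1, Claybrook 5, Stonebridge 3, Millford 6, Ashgrove 2.
Every allocation lies between the lower and upper quota.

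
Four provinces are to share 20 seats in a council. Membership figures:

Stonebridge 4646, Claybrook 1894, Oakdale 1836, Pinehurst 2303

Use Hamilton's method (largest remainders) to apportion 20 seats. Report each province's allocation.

The standard divisor is 10679/20 ≈ 533.95.
Standard quotas: Stonebridge 8.701, Claybrook 3.547, Oakdale 3.439, Pinehurst 4.313.
Lower quotas: Stonebridge 8, Claybrook 3, Oakdale 3, Pinehurst 4 (sum 18, leaving 2 seats).
Remainders in descending order: Stonebridge 0.701, Claybrook 0.547, Oakdale 0.439, Pinehurst 0.313.
Largest remainders: Stonebridge, Claybrook receive the extra seats.

Stonebridge=9, Claybrook=4, Oakdale=3, Pinehurst=4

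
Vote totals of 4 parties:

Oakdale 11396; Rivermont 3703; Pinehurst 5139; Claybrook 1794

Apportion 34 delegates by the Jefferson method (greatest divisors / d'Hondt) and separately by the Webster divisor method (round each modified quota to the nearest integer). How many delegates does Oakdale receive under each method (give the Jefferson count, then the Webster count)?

18 and 17

Jefferson: Oakdale 18, Rivermont 6, Pinehurst 8, Claybrook 2.
Webster: Oakdale 17, Rivermont 6, Pinehurst 8, Claybrook 3.
Oakdale gets 18 under Jefferson and 17 under Webster.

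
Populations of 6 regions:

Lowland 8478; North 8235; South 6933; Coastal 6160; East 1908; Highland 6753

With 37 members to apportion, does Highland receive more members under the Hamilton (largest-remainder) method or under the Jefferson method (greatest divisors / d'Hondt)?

Hamilton: Lowland 8, North 8, South 7, Coastal 6, East 2, Highland 6.
Jefferson: Lowland 8, North 8, South 7, Coastal 6, East 1, Highland 7.
Highland gets 6 under Hamilton and 7 under Jefferson.

Jefferson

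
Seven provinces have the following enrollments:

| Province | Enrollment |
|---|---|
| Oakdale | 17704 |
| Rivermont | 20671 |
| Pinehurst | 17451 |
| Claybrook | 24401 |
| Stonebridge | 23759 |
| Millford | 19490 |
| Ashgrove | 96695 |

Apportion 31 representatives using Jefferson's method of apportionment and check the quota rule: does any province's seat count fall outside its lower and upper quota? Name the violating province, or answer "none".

Standard quotas: Oakdale 2.493, Rivermont 2.910, Pinehurst 2.457, Claybrook 3.436, Stonebridge 3.345, Millford 2.744, Ashgrove 13.615.
Jefferson allocation: Oakdale 2, Rivermont 3, Pinehurst 2, Claybrook 3, Stonebridge 3, Millford 3, Ashgrove 15.
Ashgrove has quota 13.615 (lower 13, upper 14) but receives 15 — outside the quota interval.

Ashgrove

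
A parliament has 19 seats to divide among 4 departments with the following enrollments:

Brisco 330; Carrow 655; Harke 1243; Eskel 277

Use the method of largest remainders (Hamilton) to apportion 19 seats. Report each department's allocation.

Total 2505; standard divisor 2505/19 ≈ 131.842.
Standard quotas: Brisco 2.503, Carrow 4.968, Harke 9.428, Eskel 2.101.
Lower quotas: Brisco 2, Carrow 4, Harke 9, Eskel 2 (sum 17, leaving 2 seats).
Remainders in descending order: Carrow 0.968, Brisco 0.503, Harke 0.428, Eskel 0.101.
The surplus seats go to Carrow, Brisco.

Brisco=3, Carrow=5, Harke=9, Eskel=2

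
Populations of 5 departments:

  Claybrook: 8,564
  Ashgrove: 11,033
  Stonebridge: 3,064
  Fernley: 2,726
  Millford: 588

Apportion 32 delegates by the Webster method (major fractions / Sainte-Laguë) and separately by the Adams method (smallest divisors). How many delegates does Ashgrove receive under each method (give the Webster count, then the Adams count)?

14 and 13

Webster: Claybrook 10, Ashgrove 14, Stonebridge 4, Fernley 3, Millford 1.
Adams: Claybrook 10, Ashgrove 13, Stonebridge 4, Fernley 4, Millford 1.
Ashgrove gets 14 under Webster and 13 under Adams.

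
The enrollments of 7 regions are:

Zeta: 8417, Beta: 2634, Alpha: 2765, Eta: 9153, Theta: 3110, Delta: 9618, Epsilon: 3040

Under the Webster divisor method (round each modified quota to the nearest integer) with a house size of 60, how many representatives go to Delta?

Standard divisor 38737/60 ≈ 645.617; standard quotas: Zeta 13.037, Beta 4.080, Alpha 4.283, Eta 14.177, Theta 4.817, Delta 14.897, Epsilon 4.709.
Rounding to the nearest integer gives Zeta 13, Beta 4, Alpha 4, Eta 14, Theta 5, Delta 15, Epsilon 5 — total 60, matching the house size, so no adjustment is needed.
Delta receives 15.

15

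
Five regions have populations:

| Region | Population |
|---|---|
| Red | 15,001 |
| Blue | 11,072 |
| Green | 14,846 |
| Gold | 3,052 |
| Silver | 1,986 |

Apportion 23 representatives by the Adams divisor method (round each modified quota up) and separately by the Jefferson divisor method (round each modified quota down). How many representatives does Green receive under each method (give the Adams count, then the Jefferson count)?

Adams: Red 7, Blue 6, Green 7, Gold 2, Silver 1.
Jefferson: Red 8, Blue 5, Green 8, Gold 1, Silver 1.
Green gets 7 under Adams and 8 under Jefferson.

7 and 8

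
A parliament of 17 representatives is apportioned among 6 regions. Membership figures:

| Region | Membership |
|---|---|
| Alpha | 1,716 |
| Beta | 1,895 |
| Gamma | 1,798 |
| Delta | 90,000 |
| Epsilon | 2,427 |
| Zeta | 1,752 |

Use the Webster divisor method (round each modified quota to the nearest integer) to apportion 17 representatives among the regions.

Standard divisor 99588/17 ≈ 5858.118; standard quotas: Alpha 0.293, Beta 0.323, Gamma 0.307, Delta 15.363, Epsilon 0.414, Zeta 0.299.
Rounding to the nearest integer gives 0, 0, 0, 15, 0, 0 = 15 seats, so the divisor must be adjusted.
With modified divisor 5300: modified quotas Alpha 0.324, Beta 0.358, Gamma 0.339, Delta 16.981, Epsilon 0.458, Zeta 0.331.
Rounding to the nearest integer: Alpha 0, Beta 0, Gamma 0, Delta 17, Epsilon 0, Zeta 0 (total 17).

Alpha: 0, Beta: 0, Gamma: 0, Delta: 17, Epsilon: 0, Zeta: 0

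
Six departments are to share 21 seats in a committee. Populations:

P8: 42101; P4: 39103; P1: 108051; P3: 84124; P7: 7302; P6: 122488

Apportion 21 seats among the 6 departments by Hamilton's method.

Standard divisor: 403169 ÷ 21 ≈ 19198.524.
Standard quotas: P8 2.1929, P4 2.0368, P1 5.6281, P3 4.3818, P7 0.3803, P6 6.3801.
Lower quotas: P8 2, P4 2, P1 5, P3 4, P7 0, P6 6 (sum 19, leaving 2 seats).
Remainders in descending order: P1 0.6281, P3 0.3818, P7 0.3803, P6 0.3801, P8 0.1929, P4 0.0368.
Largest remainders: P1, P3 receive the extra seats.

P8=2; P4=2; P1=6; P3=5; P7=0; P6=6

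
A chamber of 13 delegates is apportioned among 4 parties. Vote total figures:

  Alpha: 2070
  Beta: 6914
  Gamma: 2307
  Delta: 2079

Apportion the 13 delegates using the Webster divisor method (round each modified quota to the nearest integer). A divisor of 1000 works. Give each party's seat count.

Alpha 2, Beta 7, Gamma 2, Delta 2

With modified divisor 1000: modified quotas Alpha 2.070, Beta 6.914, Gamma 2.307, Delta 2.079.
Rounding to the nearest integer: Alpha 2, Beta 7, Gamma 2, Delta 2 (total 13).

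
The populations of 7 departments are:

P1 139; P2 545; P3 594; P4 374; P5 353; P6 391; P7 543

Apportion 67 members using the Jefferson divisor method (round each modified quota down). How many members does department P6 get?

Standard divisor 2939/67 ≈ 43.866; standard quotas: P1 3.169, P2 12.424, P3 13.541, P4 8.526, P5 8.047, P6 8.914, P7 12.379.
Rounding down gives 3, 12, 13, 8, 8, 8, 12 = 64 seats, so the divisor must be adjusted.
With modified divisor 41.85: modified quotas P1 3.321, P2 13.023, P3 14.194, P4 8.937, P5 8.435, P6 9.343, P7 12.975.
Rounding down: P1 3, P2 13, P3 14, P4 8, P5 8, P6 9, P7 12 (total 67).
P6 receives 9.

9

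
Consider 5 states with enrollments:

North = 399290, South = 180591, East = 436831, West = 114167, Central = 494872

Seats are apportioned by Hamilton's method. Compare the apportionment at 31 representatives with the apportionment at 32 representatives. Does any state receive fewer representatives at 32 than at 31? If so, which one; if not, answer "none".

South

At 31 seats: North 8, South 4, East 8, West 2, Central 9.
At 32 seats: North 8, South 3, East 9, West 2, Central 10.
South drops from 4 to 3.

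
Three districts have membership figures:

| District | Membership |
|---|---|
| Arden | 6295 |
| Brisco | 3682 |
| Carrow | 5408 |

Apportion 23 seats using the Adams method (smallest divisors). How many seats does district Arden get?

9

Standard divisor 15385/23 ≈ 668.913; standard quotas: Arden 9.411, Brisco 5.504, Carrow 8.085.
Rounding up gives 10, 6, 9 = 25 seats, so the divisor must be adjusted.
With modified divisor 720: modified quotas Arden 8.743, Brisco 5.114, Carrow 7.511.
Rounding up: Arden 9, Brisco 6, Carrow 8 (total 23).
Arden receives 9.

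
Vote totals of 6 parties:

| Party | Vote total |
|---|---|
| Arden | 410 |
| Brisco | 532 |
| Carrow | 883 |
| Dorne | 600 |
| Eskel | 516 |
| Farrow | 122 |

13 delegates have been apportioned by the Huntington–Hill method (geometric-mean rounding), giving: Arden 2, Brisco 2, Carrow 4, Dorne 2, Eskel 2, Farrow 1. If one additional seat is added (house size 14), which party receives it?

Priority for the next seat is population ÷ (√(s·(s+1))).
Priorities: Arden 167.382, Brisco 217.188, Carrow 197.445, Dorne 244.949, Eskel 210.656, Farrow 86.267.
Highest priority: Dorne.

Dorne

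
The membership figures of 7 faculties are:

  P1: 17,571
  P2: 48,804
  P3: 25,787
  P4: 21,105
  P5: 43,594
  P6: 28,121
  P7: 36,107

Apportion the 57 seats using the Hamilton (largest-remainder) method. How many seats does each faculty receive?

P1: 5, P2: 13, P3: 7, P4: 5, P5: 11, P6: 7, P7: 9

Standard divisor: 221089 ÷ 57 ≈ 3878.754.
Standard quotas: P1 4.5301, P2 12.5824, P3 6.6483, P4 5.4412, P5 11.2392, P6 7.2500, P7 9.3089.
Lower quotas: P1 4, P2 12, P3 6, P4 5, P5 11, P6 7, P7 9 (sum 54, leaving 3 seats).
Remainders in descending order: P3 0.6483, P2 0.5824, P1 0.5301, P4 0.4412, P7 0.3089, P6 0.2500, P5 0.2392.
Largest remainders: P3, P2, P1 receive the extra seats.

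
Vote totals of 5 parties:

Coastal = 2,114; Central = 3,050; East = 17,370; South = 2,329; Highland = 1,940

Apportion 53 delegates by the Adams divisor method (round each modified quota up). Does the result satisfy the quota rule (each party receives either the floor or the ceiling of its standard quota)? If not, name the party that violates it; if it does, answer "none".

East

Standard quotas: Coastal 4.180, Central 6.031, East 34.347, South 4.605, Highland 3.836.
Adams allocation: Coastal 5, Central 6, East 33, South 5, Highland 4.
East has quota 34.347 (lower 34, upper 35) but receives 33 — outside the quota interval.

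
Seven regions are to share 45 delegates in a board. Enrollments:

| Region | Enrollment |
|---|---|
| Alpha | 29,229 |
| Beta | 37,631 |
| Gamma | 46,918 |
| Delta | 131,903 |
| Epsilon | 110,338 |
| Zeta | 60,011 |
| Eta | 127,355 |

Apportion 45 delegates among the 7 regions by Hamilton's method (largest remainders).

Total 543385; standard divisor 543385/45 ≈ 12075.222.
Standard quotas: Alpha 2.4206, Beta 3.1164, Gamma 3.8855, Delta 10.9234, Epsilon 9.1376, Zeta 4.9698, Eta 10.5468.
Lower quotas: Alpha 2, Beta 3, Gamma 3, Delta 10, Epsilon 9, Zeta 4, Eta 10 (sum 41, leaving 4 seats).
Remainders in descending order: Zeta 0.9698, Delta 0.9234, Gamma 0.8855, Eta 0.5468, Alpha 0.4206, Epsilon 0.1376, Beta 0.1164.
The surplus seats go to Zeta, Delta, Gamma, Eta.

Alpha 2; Beta 3; Gamma 4; Delta 11; Epsilon 9; Zeta 5; Eta 11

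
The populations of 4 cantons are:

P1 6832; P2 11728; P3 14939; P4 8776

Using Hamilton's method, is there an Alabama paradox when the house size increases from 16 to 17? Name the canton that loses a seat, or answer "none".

At 16 seats: P1 3, P2 4, P3 6, P4 3.
At 17 seats: P1 3, P2 5, P3 6, P4 3.
No canton's allocation decreased.

none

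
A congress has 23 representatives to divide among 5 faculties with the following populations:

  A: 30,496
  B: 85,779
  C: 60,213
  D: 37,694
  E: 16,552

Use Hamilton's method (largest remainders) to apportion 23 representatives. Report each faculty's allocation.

The standard divisor is 230734/23 ≈ 10031.913.
Standard quotas: A 3.0399, B 8.5506, C 6.0021, D 3.7574, E 1.6499.
Lower quotas: A 3, B 8, C 6, D 3, E 1 (sum 21, leaving 2 seats).
Remainders in descending order: D 0.7574, E 0.6499, B 0.5506, A 0.0399, C 0.0021.
Largest remainders: D, E receive the extra seats.

A 3; B 8; C 6; D 4; E 2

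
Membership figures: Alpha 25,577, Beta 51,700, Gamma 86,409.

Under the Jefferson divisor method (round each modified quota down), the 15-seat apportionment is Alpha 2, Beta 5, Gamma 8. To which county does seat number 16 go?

Gamma

Priority for the next seat is population ÷ (current seats + 1).
Priorities: Alpha 8525.667, Beta 8616.667, Gamma 9601.000.
Highest priority: Gamma.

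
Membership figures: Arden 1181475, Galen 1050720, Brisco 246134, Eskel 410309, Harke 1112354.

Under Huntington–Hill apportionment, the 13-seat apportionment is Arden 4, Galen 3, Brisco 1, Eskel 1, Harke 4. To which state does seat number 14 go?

Priority for the next seat is population ÷ (√(s·(s+1))).
Priorities: Arden 264185.841, Galen 303316.737, Brisco 174043.020, Eskel 290132.276, Harke 248729.916.
Highest priority: Galen.

Galen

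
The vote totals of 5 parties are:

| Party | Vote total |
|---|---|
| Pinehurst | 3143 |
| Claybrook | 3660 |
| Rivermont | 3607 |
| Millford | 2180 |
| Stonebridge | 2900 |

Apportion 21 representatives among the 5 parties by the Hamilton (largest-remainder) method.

Pinehurst: 4; Claybrook: 5; Rivermont: 5; Millford: 3; Stonebridge: 4

Total 15490; standard divisor 15490/21 ≈ 737.619.
Standard quotas: Pinehurst 4.261, Claybrook 4.962, Rivermont 4.890, Millford 2.955, Stonebridge 3.932.
Lower quotas: Pinehurst 4, Claybrook 4, Rivermont 4, Millford 2, Stonebridge 3 (sum 17, leaving 4 seats).
Remainders in descending order: Claybrook 0.962, Millford 0.955, Stonebridge 0.932, Rivermont 0.890, Pinehurst 0.261.
Largest remainders: Claybrook, Millford, Stonebridge, Rivermont receive the extra seats.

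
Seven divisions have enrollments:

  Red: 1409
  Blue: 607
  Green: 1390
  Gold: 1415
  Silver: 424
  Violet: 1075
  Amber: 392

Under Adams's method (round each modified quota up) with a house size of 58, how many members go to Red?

12

Standard divisor 6712/58 ≈ 115.724; standard quotas: Red 12.176, Blue 5.245, Green 12.011, Gold 12.227, Silver 3.664, Violet 9.289, Amber 3.387.
Rounding up gives 13, 6, 13, 13, 4, 10, 4 = 63 seats, so the divisor must be adjusted.
With modified divisor 124: modified quotas Red 11.363, Blue 4.895, Green 11.210, Gold 11.411, Silver 3.419, Violet 8.669, Amber 3.161.
Rounding up: Red 12, Blue 5, Green 12, Gold 12, Silver 4, Violet 9, Amber 4 (total 58).
Red receives 12.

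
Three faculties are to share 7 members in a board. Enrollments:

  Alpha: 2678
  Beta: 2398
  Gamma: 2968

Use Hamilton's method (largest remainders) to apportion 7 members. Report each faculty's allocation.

Total 8044; standard divisor 8044/7 ≈ 1149.143.
Standard quotas: Alpha 2.330, Beta 2.087, Gamma 2.583.
Lower quotas: Alpha 2, Beta 2, Gamma 2 (sum 6, leaving 1 seat).
Remainders in descending order: Gamma 0.583, Alpha 0.330, Beta 0.087.
The surplus seat goes to Gamma.

Alpha=2; Beta=2; Gamma=3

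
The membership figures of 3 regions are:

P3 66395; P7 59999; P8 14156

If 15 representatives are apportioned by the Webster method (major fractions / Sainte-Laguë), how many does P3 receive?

7

Standard divisor 140550/15 ≈ 9370; standard quotas: P3 7.086, P7 6.403, P8 1.511.
Rounding to the nearest integer gives P3 7, P7 6, P8 2 — total 15, matching the house size, so no adjustment is needed.
P3 receives 7.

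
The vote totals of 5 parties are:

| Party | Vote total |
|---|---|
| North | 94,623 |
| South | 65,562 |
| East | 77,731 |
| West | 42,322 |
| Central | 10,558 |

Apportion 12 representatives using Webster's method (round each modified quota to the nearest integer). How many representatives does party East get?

Standard divisor 290796/12 ≈ 24233; standard quotas: North 3.905, South 2.705, East 3.208, West 1.746, Central 0.436.
Rounding to the nearest integer gives North 4, South 3, East 3, West 2, Central 0 — total 12, matching the house size, so no adjustment is needed.
East receives 3.

3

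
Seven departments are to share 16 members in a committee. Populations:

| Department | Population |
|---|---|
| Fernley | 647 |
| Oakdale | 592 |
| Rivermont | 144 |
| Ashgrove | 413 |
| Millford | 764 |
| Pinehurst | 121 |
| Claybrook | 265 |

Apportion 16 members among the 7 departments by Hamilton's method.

Fernley: 4; Oakdale: 3; Rivermont: 1; Ashgrove: 2; Millford: 4; Pinehurst: 1; Claybrook: 1

Total 2946; standard divisor 2946/16 ≈ 184.125.
Standard quotas: Fernley 3.514, Oakdale 3.215, Rivermont 0.782, Ashgrove 2.243, Millford 4.149, Pinehurst 0.657, Claybrook 1.439.
Lower quotas: Fernley 3, Oakdale 3, Rivermont 0, Ashgrove 2, Millford 4, Pinehurst 0, Claybrook 1 (sum 13, leaving 3 seats).
Remainders in descending order: Rivermont 0.782, Pinehurst 0.657, Fernley 0.514, Claybrook 0.439, Ashgrove 0.243, Oakdale 0.215, Millford 0.149.
The surplus seats go to Rivermont, Pinehurst, Fernley.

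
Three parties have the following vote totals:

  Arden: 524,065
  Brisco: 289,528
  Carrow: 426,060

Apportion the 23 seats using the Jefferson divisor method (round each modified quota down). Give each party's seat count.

Standard divisor 1239653/23 ≈ 53897.957; standard quotas: Arden 9.723, Brisco 5.372, Carrow 7.905.
Rounding down gives 9, 5, 7 = 21 seats, so the divisor must be adjusted.
With modified divisor 50300: modified quotas Arden 10.419, Brisco 5.756, Carrow 8.470.
Rounding down: Arden 10, Brisco 5, Carrow 8 (total 23).

Arden: 10, Brisco: 5, Carrow: 8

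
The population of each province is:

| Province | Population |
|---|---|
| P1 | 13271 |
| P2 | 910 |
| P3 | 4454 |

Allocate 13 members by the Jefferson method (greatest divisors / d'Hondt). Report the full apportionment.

P1=10; P2=0; P3=3

Standard divisor 18635/13 ≈ 1433.462; standard quotas: P1 9.258, P2 0.635, P3 3.107.
Rounding down gives 9, 0, 3 = 12 seats, so the divisor must be adjusted.
With modified divisor 1300: modified quotas P1 10.208, P2 0.700, P3 3.426.
Rounding down: P1 10, P2 0, P3 3 (total 13).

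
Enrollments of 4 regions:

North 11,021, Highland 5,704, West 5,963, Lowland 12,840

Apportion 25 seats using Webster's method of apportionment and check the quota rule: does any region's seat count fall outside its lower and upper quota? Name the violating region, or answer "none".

Standard quotas: North 7.755, Highland 4.014, West 4.196, Lowland 9.035.
Webster allocation: North 8, Highland 4, West 4, Lowland 9.
Every allocation lies between the lower and upper quota.

none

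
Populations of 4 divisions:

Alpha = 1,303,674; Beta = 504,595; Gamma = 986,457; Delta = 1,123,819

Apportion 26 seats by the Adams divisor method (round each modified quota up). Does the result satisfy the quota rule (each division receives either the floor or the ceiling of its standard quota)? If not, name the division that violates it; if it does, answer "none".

none

Standard quotas: Alpha 8.650, Beta 3.348, Gamma 6.545, Delta 7.457.
Adams allocation: Alpha 8, Beta 4, Gamma 7, Delta 7.
Every allocation lies between the lower and upper quota.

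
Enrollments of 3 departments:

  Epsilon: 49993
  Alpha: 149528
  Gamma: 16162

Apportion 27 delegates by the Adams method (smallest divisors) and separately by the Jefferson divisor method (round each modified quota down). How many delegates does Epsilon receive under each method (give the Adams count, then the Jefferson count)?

7 and 6

Adams: Epsilon 7, Alpha 18, Gamma 2.
Jefferson: Epsilon 6, Alpha 19, Gamma 2.
Epsilon gets 7 under Adams and 6 under Jefferson.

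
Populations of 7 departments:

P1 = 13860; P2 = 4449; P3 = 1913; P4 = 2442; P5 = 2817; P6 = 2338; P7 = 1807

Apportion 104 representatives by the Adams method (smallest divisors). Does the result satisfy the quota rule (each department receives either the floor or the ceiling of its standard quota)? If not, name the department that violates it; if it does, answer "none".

P1

Standard quotas: P1 48.655, P2 15.618, P3 6.715, P4 8.572, P5 9.889, P6 8.207, P7 6.343.
Adams allocation: P1 47, P2 16, P3 7, P4 9, P5 10, P6 8, P7 7.
P1 has quota 48.655 (lower 48, upper 49) but receives 47 — outside the quota interval.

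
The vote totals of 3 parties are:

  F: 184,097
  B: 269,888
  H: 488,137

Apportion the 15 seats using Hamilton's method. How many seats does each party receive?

The standard divisor is 942122/15 ≈ 62808.133.
Standard quotas: F 2.9311, B 4.2970, H 7.7719.
Lower quotas: F 2, B 4, H 7 (sum 13, leaving 2 seats).
Remainders in descending order: F 0.9311, H 0.7719, B 0.2970.
Largest remainders: F, H receive the extra seats.

F 3, B 4, H 8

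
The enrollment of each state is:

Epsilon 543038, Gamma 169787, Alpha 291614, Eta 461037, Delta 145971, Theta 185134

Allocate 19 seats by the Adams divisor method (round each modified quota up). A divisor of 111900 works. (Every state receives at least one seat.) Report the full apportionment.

Epsilon: 5; Gamma: 2; Alpha: 3; Eta: 5; Delta: 2; Theta: 2

With modified divisor 111900: modified quotas Epsilon 4.853, Gamma 1.517, Alpha 2.606, Eta 4.120, Delta 1.304, Theta 1.654.
Rounding up: Epsilon 5, Gamma 2, Alpha 3, Eta 5, Delta 2, Theta 2 (total 19).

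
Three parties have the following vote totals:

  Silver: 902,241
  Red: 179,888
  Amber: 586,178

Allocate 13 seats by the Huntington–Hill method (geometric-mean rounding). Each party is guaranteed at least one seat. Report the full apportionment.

With divisor 129137: modified quotas Silver 6.987, Red 1.393, Amber 4.539.
Geometric-mean thresholds: Silver √(6·7)=6.481, Red √(1·2)=1.414, Amber √(4·5)=4.472.
Each quota rounded against its threshold gives Silver 7, Red 1, Amber 5 (total 13).

Silver 7, Red 1, Amber 5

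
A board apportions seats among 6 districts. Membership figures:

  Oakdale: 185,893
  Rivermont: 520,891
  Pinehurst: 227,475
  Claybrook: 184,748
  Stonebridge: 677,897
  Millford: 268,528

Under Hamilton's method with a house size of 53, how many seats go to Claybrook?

Total 2065432; standard divisor 2065432/53 ≈ 38970.415.
Standard quotas: Oakdale 4.7701, Rivermont 13.3663, Pinehurst 5.8371, Claybrook 4.7407, Stonebridge 17.3952, Millford 6.8906.
Lower quotas: Oakdale 4, Rivermont 13, Pinehurst 5, Claybrook 4, Stonebridge 17, Millford 6 (sum 49, leaving 4 seats).
Remainders in descending order: Millford 0.8906, Pinehurst 0.8371, Oakdale 0.7701, Claybrook 0.7407, Stonebridge 0.3952, Rivermont 0.3663.
The surplus seats go to Millford, Pinehurst, Oakdale, Claybrook.
Claybrook receives 5.

5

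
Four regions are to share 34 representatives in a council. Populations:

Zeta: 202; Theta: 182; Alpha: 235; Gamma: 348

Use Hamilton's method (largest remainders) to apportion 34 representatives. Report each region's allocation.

The standard divisor is 967/34 ≈ 28.441.
Standard quotas: Zeta 7.102, Theta 6.399, Alpha 8.263, Gamma 12.236.
Lower quotas: Zeta 7, Theta 6, Alpha 8, Gamma 12 (sum 33, leaving 1 seat).
Remainders in descending order: Theta 0.399, Alpha 0.263, Gamma 0.236, Zeta 0.102.
The surplus seat goes to Theta.

Zeta=7; Theta=7; Alpha=8; Gamma=12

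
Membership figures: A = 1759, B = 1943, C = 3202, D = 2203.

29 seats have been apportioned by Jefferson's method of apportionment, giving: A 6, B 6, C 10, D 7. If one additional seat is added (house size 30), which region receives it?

Priority for the next seat is population ÷ (current seats + 1).
Priorities: A 251.286, B 277.571, C 291.091, D 275.375.
Highest priority: C.

C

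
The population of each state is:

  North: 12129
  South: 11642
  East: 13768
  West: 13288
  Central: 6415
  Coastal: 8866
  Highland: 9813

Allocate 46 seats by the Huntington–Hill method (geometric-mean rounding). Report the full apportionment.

North=7, South=7, East=9, West=8, Central=4, Coastal=5, Highland=6

With divisor 1622: modified quotas North 7.478, South 7.178, East 8.488, West 8.192, Central 3.955, Coastal 5.466, Highland 6.050.
Geometric-mean thresholds: North √(7·8)=7.483, South √(7·8)=7.483, East √(8·9)=8.485, West √(8·9)=8.485, Central √(3·4)=3.464, Coastal √(5·6)=5.477, Highland √(6·7)=6.481.
Each quota rounded against its threshold gives North 7, South 7, East 9, West 8, Central 4, Coastal 5, Highland 6 (total 46).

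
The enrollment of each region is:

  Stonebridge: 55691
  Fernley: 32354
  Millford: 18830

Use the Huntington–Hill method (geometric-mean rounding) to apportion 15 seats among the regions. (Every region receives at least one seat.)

With divisor 7338: modified quotas Stonebridge 7.589, Fernley 4.409, Millford 2.566.
Geometric-mean thresholds: Stonebridge √(7·8)=7.483, Fernley √(4·5)=4.472, Millford √(2·3)=2.449.
Each quota rounded against its threshold gives Stonebridge 8, Fernley 4, Millford 3 (total 15).

Stonebridge: 8, Fernley: 4, Millford: 3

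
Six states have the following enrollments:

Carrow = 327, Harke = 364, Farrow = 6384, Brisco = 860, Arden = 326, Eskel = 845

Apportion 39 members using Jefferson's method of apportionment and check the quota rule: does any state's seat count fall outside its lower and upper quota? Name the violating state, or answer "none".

Farrow

Standard quotas: Carrow 1.401, Harke 1.559, Farrow 27.342, Brisco 3.683, Arden 1.396, Eskel 3.619.
Jefferson allocation: Carrow 1, Harke 1, Farrow 29, Brisco 4, Arden 1, Eskel 3.
Farrow has quota 27.342 (lower 27, upper 28) but receives 29 — outside the quota interval.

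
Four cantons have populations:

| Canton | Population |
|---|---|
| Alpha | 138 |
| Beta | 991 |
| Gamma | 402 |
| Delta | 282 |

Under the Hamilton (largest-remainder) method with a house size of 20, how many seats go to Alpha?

2

The standard divisor is 1813/20 ≈ 90.65.
Standard quotas: Alpha 1.522, Beta 10.932, Gamma 4.435, Delta 3.111.
Lower quotas: Alpha 1, Beta 10, Gamma 4, Delta 3 (sum 18, leaving 2 seats).
Remainders in descending order: Beta 0.932, Alpha 0.522, Gamma 0.435, Delta 0.111.
The surplus seats go to Beta, Alpha.
Alpha receives 2.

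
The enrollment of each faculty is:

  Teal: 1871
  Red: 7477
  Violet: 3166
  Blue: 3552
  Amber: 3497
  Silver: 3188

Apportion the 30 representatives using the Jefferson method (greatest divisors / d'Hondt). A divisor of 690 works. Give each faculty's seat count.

With modified divisor 690: modified quotas Teal 2.712, Red 10.836, Violet 4.588, Blue 5.148, Amber 5.068, Silver 4.620.
Rounding down: Teal 2, Red 10, Violet 4, Blue 5, Amber 5, Silver 4 (total 30).

Teal 2, Red 10, Violet 4, Blue 5, Amber 5, Silver 4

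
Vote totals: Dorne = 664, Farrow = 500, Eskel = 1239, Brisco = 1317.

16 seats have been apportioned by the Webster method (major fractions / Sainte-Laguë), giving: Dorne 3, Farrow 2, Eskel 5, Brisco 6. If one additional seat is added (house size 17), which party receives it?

Eskel

Priority for the next seat is population ÷ (current seats + 0.5).
Priorities: Dorne 189.714, Farrow 200.000, Eskel 225.273, Brisco 202.615.
Highest priority: Eskel.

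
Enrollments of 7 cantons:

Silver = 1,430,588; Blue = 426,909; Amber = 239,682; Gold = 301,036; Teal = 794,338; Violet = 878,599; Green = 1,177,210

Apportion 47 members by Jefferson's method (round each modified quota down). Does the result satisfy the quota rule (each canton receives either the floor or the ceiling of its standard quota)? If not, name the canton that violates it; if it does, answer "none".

none

Standard quotas: Silver 12.811, Blue 3.823, Amber 2.146, Gold 2.696, Teal 7.113, Violet 7.868, Green 10.542.
Jefferson allocation: Silver 13, Blue 4, Amber 2, Gold 2, Teal 7, Violet 8, Green 11.
Every allocation lies between the lower and upper quota.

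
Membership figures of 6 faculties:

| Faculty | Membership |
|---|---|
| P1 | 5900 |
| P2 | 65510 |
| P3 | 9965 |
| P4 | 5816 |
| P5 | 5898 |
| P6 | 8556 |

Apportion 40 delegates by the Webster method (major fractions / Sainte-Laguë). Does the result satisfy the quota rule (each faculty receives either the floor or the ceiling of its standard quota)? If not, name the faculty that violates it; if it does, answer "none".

P2

Standard quotas: P1 2.322, P2 25.780, P3 3.921, P4 2.289, P5 2.321, P6 3.367.
Webster allocation: P1 2, P2 27, P3 4, P4 2, P5 2, P6 3.
P2 has quota 25.780 (lower 25, upper 26) but receives 27 — outside the quota interval.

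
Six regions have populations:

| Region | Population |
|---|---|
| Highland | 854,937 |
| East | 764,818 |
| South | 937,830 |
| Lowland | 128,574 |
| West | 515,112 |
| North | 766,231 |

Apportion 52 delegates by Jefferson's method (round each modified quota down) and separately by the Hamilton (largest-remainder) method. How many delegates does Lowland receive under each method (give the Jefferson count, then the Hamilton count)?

Jefferson: Highland 11, East 10, South 13, Lowland 1, West 7, North 10.
Hamilton: Highland 11, East 10, South 12, Lowland 2, West 7, North 10.
Lowland gets 1 under Jefferson and 2 under Hamilton.

1 and 2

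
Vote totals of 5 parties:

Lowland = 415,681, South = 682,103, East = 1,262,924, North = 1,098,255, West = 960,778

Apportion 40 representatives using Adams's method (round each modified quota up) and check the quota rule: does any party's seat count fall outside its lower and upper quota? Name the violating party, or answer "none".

none

Standard quotas: Lowland 3.762, South 6.173, East 11.430, North 9.940, West 8.695.
Adams allocation: Lowland 4, South 6, East 11, North 10, West 9.
Every allocation lies between the lower and upper quota.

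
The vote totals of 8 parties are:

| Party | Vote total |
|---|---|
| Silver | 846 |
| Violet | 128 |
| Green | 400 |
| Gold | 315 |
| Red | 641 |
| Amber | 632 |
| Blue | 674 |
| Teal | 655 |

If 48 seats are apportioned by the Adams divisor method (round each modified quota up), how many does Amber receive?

Standard divisor 4291/48 ≈ 89.396; standard quotas: Silver 9.464, Violet 1.432, Green 4.474, Gold 3.524, Red 7.170, Amber 7.070, Blue 7.540, Teal 7.327.
Rounding up gives 10, 2, 5, 4, 8, 8, 8, 8 = 53 seats, so the divisor must be adjusted.
With modified divisor 98: modified quotas Silver 8.633, Violet 1.306, Green 4.082, Gold 3.214, Red 6.541, Amber 6.449, Blue 6.878, Teal 6.684.
Rounding up: Silver 9, Violet 2, Green 5, Gold 4, Red 7, Amber 7, Blue 7, Teal 7 (total 48).
Amber receives 7.

7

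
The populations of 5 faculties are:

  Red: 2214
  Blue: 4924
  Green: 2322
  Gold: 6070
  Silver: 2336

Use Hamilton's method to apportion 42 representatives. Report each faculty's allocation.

Total 17866; standard divisor 17866/42 ≈ 425.381.
Standard quotas: Red 5.2047, Blue 11.5755, Green 5.4586, Gold 14.2696, Silver 5.4915.
Lower quotas: Red 5, Blue 11, Green 5, Gold 14, Silver 5 (sum 40, leaving 2 seats).
Remainders in descending order: Blue 0.5755, Silver 0.4915, Green 0.4586, Gold 0.2696, Red 0.2047.
Largest remainders: Blue, Silver receive the extra seats.

Red=5, Blue=12, Green=5, Gold=14, Silver=6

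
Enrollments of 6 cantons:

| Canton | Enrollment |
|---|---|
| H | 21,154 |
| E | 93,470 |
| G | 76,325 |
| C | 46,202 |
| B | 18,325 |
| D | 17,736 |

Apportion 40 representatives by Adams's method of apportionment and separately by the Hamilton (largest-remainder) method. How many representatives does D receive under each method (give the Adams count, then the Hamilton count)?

3 and 2

Adams: H 3, E 13, G 11, C 7, B 3, D 3.
Hamilton: H 3, E 14, G 11, C 7, B 3, D 2.
D gets 3 under Adams and 2 under Hamilton.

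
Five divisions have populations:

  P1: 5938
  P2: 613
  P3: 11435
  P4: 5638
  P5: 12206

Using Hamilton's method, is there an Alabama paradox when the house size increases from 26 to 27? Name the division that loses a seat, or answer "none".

P2

At 26 seats: P1 4, P2 1, P3 8, P4 4, P5 9.
At 27 seats: P1 5, P2 0, P3 9, P4 4, P5 9.
P2 drops from 1 to 0.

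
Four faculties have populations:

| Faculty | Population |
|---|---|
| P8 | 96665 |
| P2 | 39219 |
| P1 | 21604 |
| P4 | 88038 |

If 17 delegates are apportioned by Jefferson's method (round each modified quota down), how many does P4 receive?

6

Standard divisor 245526/17 ≈ 14442.706; standard quotas: P8 6.693, P2 2.715, P1 1.496, P4 6.096.
Rounding down gives 6, 2, 1, 6 = 15 seats, so the divisor must be adjusted.
With modified divisor 12800: modified quotas P8 7.552, P2 3.064, P1 1.688, P4 6.878.
Rounding down: P8 7, P2 3, P1 1, P4 6 (total 17).
P4 receives 6.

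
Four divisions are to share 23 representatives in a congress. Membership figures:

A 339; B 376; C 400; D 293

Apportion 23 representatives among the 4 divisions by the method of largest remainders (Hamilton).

A 6, B 6, C 6, D 5

The standard divisor is 1408/23 ≈ 61.217.
Standard quotas: A 5.538, B 6.142, C 6.534, D 4.786.
Lower quotas: A 5, B 6, C 6, D 4 (sum 21, leaving 2 seats).
Remainders in descending order: D 0.786, A 0.538, C 0.534, B 0.142.
The surplus seats go to D, A.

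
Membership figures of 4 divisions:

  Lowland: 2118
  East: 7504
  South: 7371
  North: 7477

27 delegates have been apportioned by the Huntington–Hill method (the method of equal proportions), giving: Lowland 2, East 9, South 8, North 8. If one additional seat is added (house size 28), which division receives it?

Priority for the next seat is population ÷ (√(s·(s+1))).
Priorities: Lowland 864.670, East 790.991, South 868.681, North 881.173.
Highest priority: North.

North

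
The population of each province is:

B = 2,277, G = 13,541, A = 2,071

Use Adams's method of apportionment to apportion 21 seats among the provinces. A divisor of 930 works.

With modified divisor 930: modified quotas B 2.448, G 14.560, A 2.227.
Rounding up: B 3, G 15, A 3 (total 21).

B 3, G 15, A 3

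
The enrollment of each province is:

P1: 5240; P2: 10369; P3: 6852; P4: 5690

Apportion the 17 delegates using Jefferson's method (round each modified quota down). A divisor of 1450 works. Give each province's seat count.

With modified divisor 1450: modified quotas P1 3.614, P2 7.151, P3 4.726, P4 3.924.
Rounding down: P1 3, P2 7, P3 4, P4 3 (total 17).

P1=3; P2=7; P3=4; P4=3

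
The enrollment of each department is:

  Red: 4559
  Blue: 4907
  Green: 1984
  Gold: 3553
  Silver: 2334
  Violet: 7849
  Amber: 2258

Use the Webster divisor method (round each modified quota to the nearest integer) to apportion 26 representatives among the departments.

Red 4, Blue 5, Green 2, Gold 3, Silver 2, Violet 8, Amber 2

Standard divisor 27444/26 ≈ 1055.538; standard quotas: Red 4.319, Blue 4.649, Green 1.880, Gold 3.366, Silver 2.211, Violet 7.436, Amber 2.139.
Rounding to the nearest integer gives 4, 5, 2, 3, 2, 7, 2 = 25 seats, so the divisor must be adjusted.
With modified divisor 1030: modified quotas Red 4.426, Blue 4.764, Green 1.926, Gold 3.450, Silver 2.266, Violet 7.620, Amber 2.192.
Rounding to the nearest integer: Red 4, Blue 5, Green 2, Gold 3, Silver 2, Violet 8, Amber 2 (total 26).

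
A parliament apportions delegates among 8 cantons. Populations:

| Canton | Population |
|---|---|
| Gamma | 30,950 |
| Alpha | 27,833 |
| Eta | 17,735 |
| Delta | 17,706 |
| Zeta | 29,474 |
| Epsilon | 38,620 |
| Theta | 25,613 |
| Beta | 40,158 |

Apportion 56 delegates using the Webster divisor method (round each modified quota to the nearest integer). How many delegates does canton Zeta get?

Standard divisor 228089/56 ≈ 4073.018; standard quotas: Gamma 7.599, Alpha 6.834, Eta 4.354, Delta 4.347, Zeta 7.236, Epsilon 9.482, Theta 6.288, Beta 9.860.
Rounding to the nearest integer gives 8, 7, 4, 4, 7, 9, 6, 10 = 55 seats, so the divisor must be adjusted.
With modified divisor 4000: modified quotas Gamma 7.737, Alpha 6.958, Eta 4.434, Delta 4.426, Zeta 7.369, Epsilon 9.655, Theta 6.403, Beta 10.040.
Rounding to the nearest integer: Gamma 8, Alpha 7, Eta 4, Delta 4, Zeta 7, Epsilon 10, Theta 6, Beta 10 (total 56).
Zeta receives 7.

7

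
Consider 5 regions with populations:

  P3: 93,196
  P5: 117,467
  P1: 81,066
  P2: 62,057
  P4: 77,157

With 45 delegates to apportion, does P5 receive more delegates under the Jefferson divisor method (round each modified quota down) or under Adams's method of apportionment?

Jefferson

Jefferson: P3 10, P5 13, P1 8, P2 6, P4 8.
Adams: P3 10, P5 12, P1 8, P2 7, P4 8.
P5 gets 13 under Jefferson and 12 under Adams.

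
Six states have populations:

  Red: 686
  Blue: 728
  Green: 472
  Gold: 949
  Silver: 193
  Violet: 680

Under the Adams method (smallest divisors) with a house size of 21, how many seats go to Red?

Standard divisor 3708/21 ≈ 176.571; standard quotas: Red 3.885, Blue 4.123, Green 2.673, Gold 5.375, Silver 1.093, Violet 3.851.
Rounding up gives 4, 5, 3, 6, 2, 4 = 24 seats, so the divisor must be adjusted.
With modified divisor 200: modified quotas Red 3.430, Blue 3.640, Green 2.360, Gold 4.745, Silver 0.965, Violet 3.400.
Rounding up: Red 4, Blue 4, Green 3, Gold 5, Silver 1, Violet 4 (total 21).
Red receives 4.

4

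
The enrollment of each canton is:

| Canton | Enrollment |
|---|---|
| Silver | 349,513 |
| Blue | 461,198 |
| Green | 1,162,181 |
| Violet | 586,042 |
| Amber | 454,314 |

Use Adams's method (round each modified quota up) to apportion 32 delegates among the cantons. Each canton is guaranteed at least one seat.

Standard divisor 3013248/32 ≈ 94164; standard quotas: Silver 3.712, Blue 4.898, Green 12.342, Violet 6.224, Amber 4.825.
Rounding up gives 4, 5, 13, 7, 5 = 34 seats, so the divisor must be adjusted.
With modified divisor 101700: modified quotas Silver 3.437, Blue 4.535, Green 11.428, Violet 5.762, Amber 4.467.
Rounding up: Silver 4, Blue 5, Green 12, Violet 6, Amber 5 (total 32).

Silver 4; Blue 5; Green 12; Violet 6; Amber 5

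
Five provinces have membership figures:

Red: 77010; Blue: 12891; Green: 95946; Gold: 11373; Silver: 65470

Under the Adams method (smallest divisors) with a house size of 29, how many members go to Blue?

2

Standard divisor 262690/29 ≈ 9058.276; standard quotas: Red 8.502, Blue 1.423, Green 10.592, Gold 1.256, Silver 7.228.
Rounding up gives 9, 2, 11, 2, 8 = 32 seats, so the divisor must be adjusted.
With modified divisor 10100: modified quotas Red 7.625, Blue 1.276, Green 9.500, Gold 1.126, Silver 6.482.
Rounding up: Red 8, Blue 2, Green 10, Gold 2, Silver 7 (total 29).
Blue receives 2.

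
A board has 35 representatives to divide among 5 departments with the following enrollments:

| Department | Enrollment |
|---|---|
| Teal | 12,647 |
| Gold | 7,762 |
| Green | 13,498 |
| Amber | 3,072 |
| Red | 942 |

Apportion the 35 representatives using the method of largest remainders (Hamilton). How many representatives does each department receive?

Standard divisor: 37921 ÷ 35 ≈ 1083.457.
Standard quotas: Teal 11.6728, Gold 7.1641, Green 12.4583, Amber 2.8354, Red 0.8694.
Lower quotas: Teal 11, Gold 7, Green 12, Amber 2, Red 0 (sum 32, leaving 3 seats).
Remainders in descending order: Red 0.8694, Amber 0.8354, Teal 0.6728, Green 0.4583, Gold 0.1641.
Largest remainders: Red, Amber, Teal receive the extra seats.

Teal 12, Gold 7, Green 12, Amber 3, Red 1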